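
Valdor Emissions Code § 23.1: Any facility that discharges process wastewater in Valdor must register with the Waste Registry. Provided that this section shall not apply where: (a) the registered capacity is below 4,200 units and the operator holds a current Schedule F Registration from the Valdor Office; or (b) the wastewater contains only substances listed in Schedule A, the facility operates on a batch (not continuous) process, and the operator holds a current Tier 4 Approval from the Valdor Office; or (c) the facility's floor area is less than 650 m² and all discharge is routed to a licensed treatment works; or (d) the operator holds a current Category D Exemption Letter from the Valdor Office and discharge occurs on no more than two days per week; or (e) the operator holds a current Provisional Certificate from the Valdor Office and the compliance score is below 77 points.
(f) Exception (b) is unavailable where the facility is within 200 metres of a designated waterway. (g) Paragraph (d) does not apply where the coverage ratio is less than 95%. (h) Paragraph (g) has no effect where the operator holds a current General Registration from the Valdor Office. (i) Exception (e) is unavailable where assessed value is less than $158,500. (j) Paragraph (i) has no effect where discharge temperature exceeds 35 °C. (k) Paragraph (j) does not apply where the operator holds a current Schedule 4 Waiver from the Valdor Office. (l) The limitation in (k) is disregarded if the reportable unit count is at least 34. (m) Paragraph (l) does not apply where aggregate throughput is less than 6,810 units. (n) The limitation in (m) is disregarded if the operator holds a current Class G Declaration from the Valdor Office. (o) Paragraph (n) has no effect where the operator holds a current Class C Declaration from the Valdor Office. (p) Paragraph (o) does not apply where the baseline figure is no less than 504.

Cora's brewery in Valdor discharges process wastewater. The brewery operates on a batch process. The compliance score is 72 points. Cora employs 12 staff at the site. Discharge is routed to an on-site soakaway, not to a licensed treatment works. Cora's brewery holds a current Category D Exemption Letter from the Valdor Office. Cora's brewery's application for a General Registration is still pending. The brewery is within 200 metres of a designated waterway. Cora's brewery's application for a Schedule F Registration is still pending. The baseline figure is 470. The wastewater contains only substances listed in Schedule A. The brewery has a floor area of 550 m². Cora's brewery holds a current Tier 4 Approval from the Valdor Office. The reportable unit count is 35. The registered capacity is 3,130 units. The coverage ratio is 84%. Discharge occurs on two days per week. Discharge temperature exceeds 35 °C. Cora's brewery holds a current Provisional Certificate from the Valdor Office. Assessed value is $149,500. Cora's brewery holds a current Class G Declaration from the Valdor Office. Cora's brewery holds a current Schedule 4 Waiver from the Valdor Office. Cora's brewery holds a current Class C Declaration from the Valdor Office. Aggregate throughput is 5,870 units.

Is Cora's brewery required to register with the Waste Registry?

Exception (a) requires that the operator holds a current Schedule F Registration from the Valdor Office; but the Schedule F Registration is not current, so (a) is unavailable.
All of (b)'s requirements are met (the wastewater is Schedule-A-only; the facility operates on a batch process; a current Tier 4 Approval is held). Turning to paragraph (f): (f) is triggered — the brewery is within 200 m of a designated waterway. Exception (b) does not apply.
Exception (c) does not apply: discharge is not routed to a licensed treatment works.
Exception (d)'s conditions are all satisfied: a current Category D Exemption Letter is held; discharge occurs on no more than two days per week. But: (g) applies — the coverage ratio is 84%, less than the 95% limit. (h), which would lift (g), is inapplicable — no current General Registration is held. Exception (d) does not apply.
All of (e)'s requirements are met (a current Provisional Certificate is held; the compliance score is 72 points, below the 77 points limit). But applying paragraphs (i)–(p): (i) is triggered — assessed value is $149,500, less than the $158,500 limit. (j) applies (discharge temperature exceeds 35 °C), but is overridden by (k): (k) operates against (j): a current Schedule 4 Waiver is held. (l) applies (the reportable unit count is 35, meeting the 34 threshold), but is displaced by (m): (m) applies — aggregate throughput is 5,870 units, less than the 6,810 units limit. (n) would limit (m) — a current Class G Declaration is held — but (o) sets (n) aside: (o) operates against (n): a current Class C Declaration is held. (p) is not engaged (the baseline figure is 470, short of 504), so (o) stands. So (e) is unavailable.
Every exception is unavailable, so the rule governs.

Yes — Cora's brewery must register with the Waste Registry.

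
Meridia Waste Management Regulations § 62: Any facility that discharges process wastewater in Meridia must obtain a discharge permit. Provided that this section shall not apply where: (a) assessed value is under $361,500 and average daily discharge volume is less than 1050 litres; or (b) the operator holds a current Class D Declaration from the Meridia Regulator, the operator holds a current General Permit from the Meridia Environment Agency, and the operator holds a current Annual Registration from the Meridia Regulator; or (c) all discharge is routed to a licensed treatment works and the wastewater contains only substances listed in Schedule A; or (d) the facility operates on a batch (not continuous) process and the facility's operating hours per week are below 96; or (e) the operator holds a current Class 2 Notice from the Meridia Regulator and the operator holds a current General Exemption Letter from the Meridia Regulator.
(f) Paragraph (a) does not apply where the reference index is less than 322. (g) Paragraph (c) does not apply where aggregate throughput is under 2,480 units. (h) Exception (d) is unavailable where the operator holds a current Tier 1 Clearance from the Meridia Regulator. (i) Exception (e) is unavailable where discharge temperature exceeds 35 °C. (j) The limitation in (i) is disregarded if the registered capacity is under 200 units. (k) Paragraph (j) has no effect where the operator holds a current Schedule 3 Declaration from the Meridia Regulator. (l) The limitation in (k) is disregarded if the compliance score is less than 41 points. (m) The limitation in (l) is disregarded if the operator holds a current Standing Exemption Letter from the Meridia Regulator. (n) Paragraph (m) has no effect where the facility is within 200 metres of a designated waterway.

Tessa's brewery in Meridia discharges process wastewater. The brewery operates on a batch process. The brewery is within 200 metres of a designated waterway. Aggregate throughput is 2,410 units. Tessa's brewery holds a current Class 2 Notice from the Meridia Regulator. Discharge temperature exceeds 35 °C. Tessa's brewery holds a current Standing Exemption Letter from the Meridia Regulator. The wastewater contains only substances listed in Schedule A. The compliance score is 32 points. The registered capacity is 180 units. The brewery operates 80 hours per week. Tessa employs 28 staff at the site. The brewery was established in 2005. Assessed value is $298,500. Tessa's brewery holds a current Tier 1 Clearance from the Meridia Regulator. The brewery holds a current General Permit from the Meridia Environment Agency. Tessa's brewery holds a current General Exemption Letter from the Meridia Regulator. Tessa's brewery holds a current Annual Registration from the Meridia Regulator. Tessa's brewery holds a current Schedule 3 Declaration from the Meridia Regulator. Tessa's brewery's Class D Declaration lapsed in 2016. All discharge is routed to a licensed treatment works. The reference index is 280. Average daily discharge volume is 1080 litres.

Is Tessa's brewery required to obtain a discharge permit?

No — exception (e) applies; Tessa's brewery is not required to obtain a discharge permit.

Exception (a) does not apply: average daily discharge volume is 1080 litres, not less than 1050 litres.
Exception (b) requires that the operator holds a current Class D Declaration from the Meridia Regulator; but there is no Class D Declaration in force, so (b) is unavailable.
Exception (c) is satisfied on its face — discharge is routed to a licensed treatment works; the wastewater is Schedule-A-only. But applying paragraph (g): (g) operates against (c): aggregate throughput is 2,410 units, under the 2,480 units limit. (c) is therefore removed.
Exception (d)'s conditions are all satisfied: the facility operates on a batch process; the facility's operating hours per week are 80, below the 96 limit. But: (h) is engaged — a current Tier 1 Clearance is held. (d) is therefore removed.
All of (e)'s requirements are met (a current Class 2 Notice is held; a current General Exemption Letter is held). As to paragraphs (i)–(n): (i) would limit (e) — discharge temperature exceeds 35 °C — but (j) sets (i) aside: (j) is engaged — the registered capacity is 180 units, under the 200 units limit. (k) is engaged (a current Schedule 3 Declaration is held), but is displaced by (l): (l) operates against (k): the compliance score is 32 points, less than the 41 points limit. (m) would limit (l) — a current Standing Exemption Letter is held — but (n) sets (m) aside: (n) operates against (m): the brewery is within 200 m of a designated waterway. (e) remains available.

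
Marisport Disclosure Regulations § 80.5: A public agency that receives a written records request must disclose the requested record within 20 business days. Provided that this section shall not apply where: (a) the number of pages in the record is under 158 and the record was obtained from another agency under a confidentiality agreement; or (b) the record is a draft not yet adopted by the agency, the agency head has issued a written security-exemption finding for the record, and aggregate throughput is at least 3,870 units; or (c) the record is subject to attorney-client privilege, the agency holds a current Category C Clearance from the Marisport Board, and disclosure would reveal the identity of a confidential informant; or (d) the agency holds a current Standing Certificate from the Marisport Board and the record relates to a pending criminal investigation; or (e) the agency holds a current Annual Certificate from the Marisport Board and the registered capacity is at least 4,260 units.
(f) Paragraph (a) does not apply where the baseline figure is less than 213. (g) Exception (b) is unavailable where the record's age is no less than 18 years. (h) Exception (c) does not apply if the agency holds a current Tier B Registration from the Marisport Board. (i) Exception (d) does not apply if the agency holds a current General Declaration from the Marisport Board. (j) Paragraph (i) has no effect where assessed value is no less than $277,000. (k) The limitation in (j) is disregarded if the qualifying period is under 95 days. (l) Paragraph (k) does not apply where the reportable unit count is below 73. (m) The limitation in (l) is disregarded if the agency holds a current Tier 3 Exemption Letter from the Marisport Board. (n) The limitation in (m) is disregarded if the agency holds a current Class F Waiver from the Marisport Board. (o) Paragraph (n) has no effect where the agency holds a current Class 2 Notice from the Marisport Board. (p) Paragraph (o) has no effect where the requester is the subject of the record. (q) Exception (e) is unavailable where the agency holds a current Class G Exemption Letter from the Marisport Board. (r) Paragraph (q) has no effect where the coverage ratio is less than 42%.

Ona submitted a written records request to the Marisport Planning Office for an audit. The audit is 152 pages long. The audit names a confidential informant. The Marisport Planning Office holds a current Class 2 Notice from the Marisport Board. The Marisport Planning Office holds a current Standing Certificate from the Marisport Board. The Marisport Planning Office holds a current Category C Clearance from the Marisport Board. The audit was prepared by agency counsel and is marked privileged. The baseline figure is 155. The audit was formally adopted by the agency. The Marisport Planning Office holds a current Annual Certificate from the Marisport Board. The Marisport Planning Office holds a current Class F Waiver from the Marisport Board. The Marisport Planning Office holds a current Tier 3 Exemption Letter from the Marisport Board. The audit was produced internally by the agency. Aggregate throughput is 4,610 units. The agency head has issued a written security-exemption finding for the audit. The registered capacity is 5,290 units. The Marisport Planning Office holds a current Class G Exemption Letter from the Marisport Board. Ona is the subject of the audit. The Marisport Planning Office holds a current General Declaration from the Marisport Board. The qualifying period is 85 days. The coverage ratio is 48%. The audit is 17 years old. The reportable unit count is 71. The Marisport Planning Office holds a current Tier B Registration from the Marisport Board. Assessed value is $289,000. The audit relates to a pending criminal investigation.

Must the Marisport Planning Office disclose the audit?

No — exception (d) applies; the Marisport Planning Office is not required to disclose the audit.

Exception (a) requires that the record was obtained from another agency under a confidentiality agreement; but the audit was produced internally, so (a) is unavailable.
Exception (b) requires that the record is a draft not yet adopted by the agency; but the audit has been formally adopted, so (b) is unavailable.
Exception (c)'s conditions are all satisfied: the audit is privileged; a current Category C Clearance is held; the audit names a confidential informant. But applying paragraph (h): (h) operates against (c): a current Tier B Registration is held. (c) is therefore removed.
Exception (d) is satisfied on its face — a current Standing Certificate is held; the audit relates to a pending investigation. As to paragraphs (i)–(p): (i) would limit (d) — a current General Declaration is held — but (j) sets (i) aside: (j) is engaged — assessed value is $289,000, meeting the $277,000 threshold. (k) is engaged (the qualifying period is 85 days, under the 95 days limit), but is set aside by (l): (l) operates against (k): the reportable unit count is 71, below the 73 limit. (m) applies (a current Tier 3 Exemption Letter is held), but is set aside by (n): (n) is triggered — a current Class F Waiver is held. (o) is engaged (a current Class 2 Notice is held), but is overridden by (p): (p) is engaged — Ona is the subject of the audit. Exception (d) stands.
All of (e)'s requirements are met (a current Annual Certificate is held; the registered capacity is 5,290 units, meeting the 4,260 units threshold). However, paragraphs (q)–(r) must be considered: (q) operates against (e): a current Class G Exemption Letter is held. (r), which would lift (q), does not operate here — the coverage ratio is 48%, not less than 42%. So (e) is unavailable.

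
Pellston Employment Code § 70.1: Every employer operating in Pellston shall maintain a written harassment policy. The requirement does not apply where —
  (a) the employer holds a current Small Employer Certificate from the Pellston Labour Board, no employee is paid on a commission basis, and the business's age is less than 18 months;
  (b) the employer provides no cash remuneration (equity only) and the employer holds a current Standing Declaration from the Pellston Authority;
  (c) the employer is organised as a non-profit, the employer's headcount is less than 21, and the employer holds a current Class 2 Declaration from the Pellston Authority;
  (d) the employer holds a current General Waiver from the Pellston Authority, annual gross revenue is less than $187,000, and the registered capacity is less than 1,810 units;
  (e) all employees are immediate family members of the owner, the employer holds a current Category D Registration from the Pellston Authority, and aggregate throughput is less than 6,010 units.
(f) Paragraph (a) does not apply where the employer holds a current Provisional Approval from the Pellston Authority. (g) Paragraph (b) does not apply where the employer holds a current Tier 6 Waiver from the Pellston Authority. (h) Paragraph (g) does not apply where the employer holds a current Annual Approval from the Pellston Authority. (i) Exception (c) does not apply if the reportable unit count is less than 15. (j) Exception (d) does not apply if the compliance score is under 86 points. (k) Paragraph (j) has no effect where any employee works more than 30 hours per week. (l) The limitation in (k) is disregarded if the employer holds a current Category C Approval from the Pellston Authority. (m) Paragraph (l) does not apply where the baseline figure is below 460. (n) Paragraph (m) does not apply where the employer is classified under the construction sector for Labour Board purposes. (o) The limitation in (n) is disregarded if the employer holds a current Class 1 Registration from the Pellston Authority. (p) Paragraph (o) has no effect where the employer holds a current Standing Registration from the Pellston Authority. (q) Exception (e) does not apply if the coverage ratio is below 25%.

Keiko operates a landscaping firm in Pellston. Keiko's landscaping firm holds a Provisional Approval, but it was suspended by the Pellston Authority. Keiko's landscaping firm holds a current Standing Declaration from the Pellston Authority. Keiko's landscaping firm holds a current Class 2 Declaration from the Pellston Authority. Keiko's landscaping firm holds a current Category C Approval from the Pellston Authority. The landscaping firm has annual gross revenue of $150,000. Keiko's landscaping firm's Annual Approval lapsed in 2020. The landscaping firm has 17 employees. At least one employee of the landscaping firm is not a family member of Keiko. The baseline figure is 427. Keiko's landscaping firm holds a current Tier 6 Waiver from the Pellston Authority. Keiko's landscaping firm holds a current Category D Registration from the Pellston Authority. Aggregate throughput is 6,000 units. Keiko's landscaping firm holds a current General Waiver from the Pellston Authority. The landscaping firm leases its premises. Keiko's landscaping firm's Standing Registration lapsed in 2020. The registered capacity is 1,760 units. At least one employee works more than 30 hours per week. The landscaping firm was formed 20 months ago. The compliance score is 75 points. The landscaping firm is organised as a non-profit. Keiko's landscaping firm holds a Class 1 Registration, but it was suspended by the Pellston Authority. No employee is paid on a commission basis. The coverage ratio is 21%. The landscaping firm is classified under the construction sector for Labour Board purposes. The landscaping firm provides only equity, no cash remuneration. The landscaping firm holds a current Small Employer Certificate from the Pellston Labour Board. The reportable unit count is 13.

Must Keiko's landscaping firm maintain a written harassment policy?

Exception (a) does not apply: the business's age is 20 months, not less than 18 months.
Exception (b): remuneration is equity-only; a current Standing Declaration is held — every condition holds. Turning to paragraphs (g)–(h): (g) is triggered — a current Tier 6 Waiver is held. (h) does not operate here (no current Annual Approval is held), so (g) stands. So (b) is unavailable.
All of (c)'s requirements are met (the employer is a non-profit; the employer's headcount is 17, less than the 21 limit; a current Class 2 Declaration is held). Turning to paragraph (i): (i) applies — the reportable unit count is 13, less than the 15 limit. So (c) is unavailable.
Exception (d)'s conditions are all satisfied: a current General Waiver is held; annual gross revenue is $150,000, less than the $187,000 limit; the registered capacity is 1,760 units, less than the 1,810 units limit. However, paragraphs (j)–(p) must be considered: (j) operates against (d): the compliance score is 75 points, under the 86 points limit. (k) applies (at least one employee exceeds 30 hours/week), but is displaced by (l): (l) operates against (k): a current Category C Approval is held. (m) is triggered (the baseline figure is 427, below the 460 limit), but yields to (n): (n) operates against (m): the landscaping firm is classified under the construction sector. (o) is not engaged (the Class 1 Registration is not current), so (n) stands. Exception (d) does not apply.
Exception (e) requires that all employees are immediate family members of the owner; but at least one employee is not a family member, so (e) is unavailable.
Every exception is unavailable, so the rule governs.

Yes — Keiko's landscaping firm must maintain a written harassment policy.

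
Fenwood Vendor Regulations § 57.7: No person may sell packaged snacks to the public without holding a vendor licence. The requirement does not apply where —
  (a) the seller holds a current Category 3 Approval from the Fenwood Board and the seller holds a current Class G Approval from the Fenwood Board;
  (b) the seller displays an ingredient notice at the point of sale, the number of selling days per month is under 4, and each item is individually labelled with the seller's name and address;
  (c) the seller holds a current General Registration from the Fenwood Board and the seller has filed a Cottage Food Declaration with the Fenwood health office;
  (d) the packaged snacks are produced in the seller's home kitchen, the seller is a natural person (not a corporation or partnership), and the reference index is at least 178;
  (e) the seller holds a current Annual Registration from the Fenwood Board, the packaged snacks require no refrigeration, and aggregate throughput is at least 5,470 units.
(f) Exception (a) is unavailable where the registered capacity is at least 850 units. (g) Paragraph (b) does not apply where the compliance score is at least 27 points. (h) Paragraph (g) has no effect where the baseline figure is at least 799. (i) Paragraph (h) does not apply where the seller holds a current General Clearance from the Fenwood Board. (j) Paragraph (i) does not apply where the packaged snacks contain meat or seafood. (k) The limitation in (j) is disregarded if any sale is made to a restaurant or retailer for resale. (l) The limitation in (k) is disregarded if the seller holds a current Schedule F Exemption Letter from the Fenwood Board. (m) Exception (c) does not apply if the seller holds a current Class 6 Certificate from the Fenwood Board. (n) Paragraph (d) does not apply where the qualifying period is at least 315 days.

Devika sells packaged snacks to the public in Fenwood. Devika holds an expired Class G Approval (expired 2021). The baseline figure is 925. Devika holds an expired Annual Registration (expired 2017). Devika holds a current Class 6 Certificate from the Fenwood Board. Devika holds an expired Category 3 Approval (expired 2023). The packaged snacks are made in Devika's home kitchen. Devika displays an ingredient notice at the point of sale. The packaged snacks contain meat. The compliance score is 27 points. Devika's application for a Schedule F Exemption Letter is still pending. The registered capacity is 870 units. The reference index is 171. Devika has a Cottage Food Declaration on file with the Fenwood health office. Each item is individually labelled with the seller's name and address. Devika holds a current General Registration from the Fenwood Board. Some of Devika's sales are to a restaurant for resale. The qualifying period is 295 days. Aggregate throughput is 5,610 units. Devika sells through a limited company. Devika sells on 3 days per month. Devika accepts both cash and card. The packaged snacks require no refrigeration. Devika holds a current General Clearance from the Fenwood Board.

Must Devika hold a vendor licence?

Yes — Devika must hold a vendor licence.

Exception (a) fails — no current Category 3 Approval is held.
Exception (b)'s conditions are all satisfied: an ingredient notice is displayed; the number of selling days per month is 3, under the 4 limit; items are individually labelled. But applying paragraphs (g)–(l): (g) operates against (b): the compliance score is 27 points, meeting the 27 points threshold. (h) operates (the baseline figure is 925, meeting the 799 threshold), but is itself disapplied by (i): (i) is triggered — a current General Clearance is held. (j) operates (the packaged snacks contain meat), but is displaced by (k): (k) operates — some sales are to a restaurant for resale. (l) does not operate here (there is no Schedule F Exemption Letter in force), so (k) stands. So (b) is unavailable.
Exception (c) is satisfied on its face — a current General Registration is held; a Cottage Food Declaration is on file. However, paragraph (m) must be considered: (m) operates against (c): a current Class 6 Certificate is held. Exception (c) does not apply.
Exception (d) does not apply: the seller operates through a limited company.
Exception (e) fails — there is no Annual Registration in force.
No exception applies. The general rule governs.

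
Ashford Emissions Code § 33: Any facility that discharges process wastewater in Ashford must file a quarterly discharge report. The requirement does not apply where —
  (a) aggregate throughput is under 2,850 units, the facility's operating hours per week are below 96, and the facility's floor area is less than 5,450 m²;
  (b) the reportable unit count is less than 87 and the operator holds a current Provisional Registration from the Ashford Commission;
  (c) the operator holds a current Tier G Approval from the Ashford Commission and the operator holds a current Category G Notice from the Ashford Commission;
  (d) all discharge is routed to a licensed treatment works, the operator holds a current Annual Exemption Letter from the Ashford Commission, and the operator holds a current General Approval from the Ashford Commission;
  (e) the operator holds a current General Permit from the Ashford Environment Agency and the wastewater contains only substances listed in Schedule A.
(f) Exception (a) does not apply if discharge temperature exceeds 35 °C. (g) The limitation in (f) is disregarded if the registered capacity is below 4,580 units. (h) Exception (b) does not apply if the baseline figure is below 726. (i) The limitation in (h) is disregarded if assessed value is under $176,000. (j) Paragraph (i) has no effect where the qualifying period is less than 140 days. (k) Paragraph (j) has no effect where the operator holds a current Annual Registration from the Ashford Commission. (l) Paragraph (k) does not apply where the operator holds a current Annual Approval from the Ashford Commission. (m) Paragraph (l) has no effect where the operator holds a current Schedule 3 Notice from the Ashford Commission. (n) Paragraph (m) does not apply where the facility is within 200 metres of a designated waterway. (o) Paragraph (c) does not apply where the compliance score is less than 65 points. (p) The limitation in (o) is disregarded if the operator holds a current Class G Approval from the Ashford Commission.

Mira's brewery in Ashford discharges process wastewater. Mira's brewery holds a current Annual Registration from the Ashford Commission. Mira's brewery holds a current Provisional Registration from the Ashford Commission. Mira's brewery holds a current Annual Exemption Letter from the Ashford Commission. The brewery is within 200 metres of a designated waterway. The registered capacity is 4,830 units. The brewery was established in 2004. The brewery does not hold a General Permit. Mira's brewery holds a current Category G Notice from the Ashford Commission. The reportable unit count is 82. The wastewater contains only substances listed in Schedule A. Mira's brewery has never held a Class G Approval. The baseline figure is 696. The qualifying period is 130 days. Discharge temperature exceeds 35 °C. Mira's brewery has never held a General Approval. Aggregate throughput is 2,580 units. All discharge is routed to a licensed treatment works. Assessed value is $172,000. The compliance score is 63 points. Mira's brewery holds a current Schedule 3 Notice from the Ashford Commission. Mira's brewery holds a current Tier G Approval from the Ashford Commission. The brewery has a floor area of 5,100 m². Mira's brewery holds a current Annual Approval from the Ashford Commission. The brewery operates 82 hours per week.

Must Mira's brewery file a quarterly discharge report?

Yes — Mira's brewery must file a quarterly discharge report.

All of (a)'s requirements are met (aggregate throughput is 2,580 units, under the 2,850 units limit; the facility's operating hours per week are 82, below the 96 limit; the facility's floor area is 5,100 m², less than the 5,450 m² limit). But applying paragraphs (f)–(g): (f) operates — discharge temperature exceeds 35 °C. (g) does not operate here (the registered capacity is 4,830 units, not below 4,580 units), so (f) stands. So (a) is unavailable.
Exception (b): the reportable unit count is 82, less than the 87 limit; a current Provisional Registration is held — every condition holds. However, paragraphs (h)–(n) must be considered: (h) operates against (b): the baseline figure is 696, below the 726 limit. (i) would limit (h) — assessed value is $172,000, under the $176,000 limit — but (j) sets (i) aside: (j) is engaged — the qualifying period is 130 days, less than the 140 days limit. (k) would limit (j) — a current Annual Registration is held — but (l) sets (k) aside: (l) operates — a current Annual Approval is held. (m) is triggered (a current Schedule 3 Notice is held), but is displaced by (n): (n) operates against (m): the brewery is within 200 m of a designated waterway. (b) is therefore removed.
Exception (c) is satisfied on its face — a current Tier G Approval is held; a current Category G Notice is held. However, paragraphs (o)–(p) must be considered: (o) operates against (c): the compliance score is 63 points, less than the 65 points limit. (p) is not triggered (no current Class G Approval is held), so (o) stands. (c) is therefore removed.
Exception (d) does not apply: the General Approval is not current.
Exception (e) does not apply: no General Permit is held.
Every exception is unavailable, so the rule governs.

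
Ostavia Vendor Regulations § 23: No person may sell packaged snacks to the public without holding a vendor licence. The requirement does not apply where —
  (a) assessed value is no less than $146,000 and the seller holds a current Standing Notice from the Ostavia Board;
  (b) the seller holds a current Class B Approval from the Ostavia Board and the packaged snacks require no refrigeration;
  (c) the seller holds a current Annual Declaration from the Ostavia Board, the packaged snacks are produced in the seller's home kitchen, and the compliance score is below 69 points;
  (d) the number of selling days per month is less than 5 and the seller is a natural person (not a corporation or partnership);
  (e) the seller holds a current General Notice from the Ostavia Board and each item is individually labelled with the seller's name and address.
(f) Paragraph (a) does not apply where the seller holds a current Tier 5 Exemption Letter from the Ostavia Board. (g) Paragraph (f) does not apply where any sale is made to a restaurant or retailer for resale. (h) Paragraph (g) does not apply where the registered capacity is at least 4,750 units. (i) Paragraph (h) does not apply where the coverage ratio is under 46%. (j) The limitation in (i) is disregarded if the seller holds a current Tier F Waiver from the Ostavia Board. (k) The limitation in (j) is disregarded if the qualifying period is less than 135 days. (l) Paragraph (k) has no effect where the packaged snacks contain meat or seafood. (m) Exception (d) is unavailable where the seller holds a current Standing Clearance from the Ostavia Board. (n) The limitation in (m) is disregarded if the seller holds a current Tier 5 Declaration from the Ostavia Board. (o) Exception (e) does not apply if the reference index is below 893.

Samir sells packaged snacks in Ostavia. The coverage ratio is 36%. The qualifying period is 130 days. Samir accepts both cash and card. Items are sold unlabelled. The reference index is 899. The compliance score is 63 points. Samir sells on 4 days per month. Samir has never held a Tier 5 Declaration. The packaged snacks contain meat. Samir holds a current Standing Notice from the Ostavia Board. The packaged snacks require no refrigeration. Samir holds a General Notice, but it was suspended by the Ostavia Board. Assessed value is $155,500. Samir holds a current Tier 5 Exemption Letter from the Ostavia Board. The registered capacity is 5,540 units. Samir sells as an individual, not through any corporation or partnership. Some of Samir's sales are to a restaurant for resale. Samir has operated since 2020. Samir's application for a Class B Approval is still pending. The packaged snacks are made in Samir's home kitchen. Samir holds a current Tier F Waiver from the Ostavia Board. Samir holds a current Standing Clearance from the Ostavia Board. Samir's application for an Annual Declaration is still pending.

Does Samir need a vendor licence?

Exception (a) is satisfied on its face — assessed value is $155,500, meeting the $146,000 threshold; a current Standing Notice is held. Turning to paragraphs (f)–(l): (f) is triggered — a current Tier 5 Exemption Letter is held. (g) is engaged (some sales are to a restaurant for resale), but is itself disapplied by (h): (h) operates against (g): the registered capacity is 5,540 units, meeting the 4,750 units threshold. (i) applies (the coverage ratio is 36%, under the 46% limit), but is itself disapplied by (j): (j) is engaged — a current Tier F Waiver is held. (k) is triggered (the qualifying period is 130 days, less than the 135 days limit), but is set aside by (l): (l) applies — the packaged snacks contain meat. (a) is therefore removed.
Exception (b) requires that the seller holds a current Class B Approval from the Ostavia Board; but no current Class B Approval is held, so (b) is unavailable.
Exception (c) fails — there is no Annual Declaration in force.
Exception (d) is satisfied on its face — the number of selling days per month is 4, less than the 5 limit; the seller is a natural person. However, paragraphs (m)–(n) must be considered: (m) operates against (d): a current Standing Clearance is held. (n) is not engaged (no current Tier 5 Declaration is held), so (m) stands. (d) is therefore removed.
Exception (e) fails — no current General Notice is held.
None of the exceptions is available; § 23 applies in full.

Yes — Samir must hold a vendor licence.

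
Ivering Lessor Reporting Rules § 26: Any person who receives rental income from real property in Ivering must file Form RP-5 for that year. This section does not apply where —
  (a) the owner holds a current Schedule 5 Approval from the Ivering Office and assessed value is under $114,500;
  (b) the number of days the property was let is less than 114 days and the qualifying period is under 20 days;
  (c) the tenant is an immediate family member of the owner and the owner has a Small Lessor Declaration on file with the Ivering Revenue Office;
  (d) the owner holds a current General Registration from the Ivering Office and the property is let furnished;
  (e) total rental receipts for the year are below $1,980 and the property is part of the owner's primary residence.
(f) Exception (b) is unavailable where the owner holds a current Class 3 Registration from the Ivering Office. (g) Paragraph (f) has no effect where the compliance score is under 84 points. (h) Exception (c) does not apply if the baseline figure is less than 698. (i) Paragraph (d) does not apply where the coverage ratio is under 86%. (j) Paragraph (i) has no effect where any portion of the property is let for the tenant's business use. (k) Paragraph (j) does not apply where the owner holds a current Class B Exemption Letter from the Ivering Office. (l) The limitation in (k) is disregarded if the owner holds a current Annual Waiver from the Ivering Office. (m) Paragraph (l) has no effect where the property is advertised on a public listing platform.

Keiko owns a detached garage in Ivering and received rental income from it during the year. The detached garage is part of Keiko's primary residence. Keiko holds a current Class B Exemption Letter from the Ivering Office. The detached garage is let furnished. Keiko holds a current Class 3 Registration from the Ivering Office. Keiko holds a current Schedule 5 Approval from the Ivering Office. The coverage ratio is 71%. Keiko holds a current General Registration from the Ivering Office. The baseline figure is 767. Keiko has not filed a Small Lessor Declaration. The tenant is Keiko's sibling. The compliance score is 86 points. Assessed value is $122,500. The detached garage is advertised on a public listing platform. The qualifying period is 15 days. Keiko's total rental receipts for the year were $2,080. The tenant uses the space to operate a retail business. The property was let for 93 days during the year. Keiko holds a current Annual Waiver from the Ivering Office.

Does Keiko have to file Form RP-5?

Exception (a) fails — assessed value is $122,500, not under $114,500.
Exception (b): the number of days the property was let is 93 days, less than the 114 days limit; the qualifying period is 15 days, under the 20 days limit — every condition holds. But: (f) operates against (b): a current Class 3 Registration is held. (g) is not triggered (the compliance score is 86 points, not under 84 points), so (f) stands. So (b) is unavailable.
Exception (c) fails — no Small Lessor Declaration is on file.
Exception (d) is satisfied on its face — a current General Registration is held; the property is let furnished. Turning to paragraphs (i)–(m): (i) operates — the coverage ratio is 71%, under the 86% limit. (j) would limit (i) — the space is let for business use — but (k) sets (j) aside: (k) applies — a current Class B Exemption Letter is held. (l) is engaged (a current Annual Waiver is held), but yields to (m): (m) operates against (l): the property is publicly advertised. (d) is therefore removed.
Exception (e) fails — total rental receipts for the year are $2,080, not below $1,980.
No exception is made out. Keiko falls within the general rule.

Yes — Keiko must file Form RP-5.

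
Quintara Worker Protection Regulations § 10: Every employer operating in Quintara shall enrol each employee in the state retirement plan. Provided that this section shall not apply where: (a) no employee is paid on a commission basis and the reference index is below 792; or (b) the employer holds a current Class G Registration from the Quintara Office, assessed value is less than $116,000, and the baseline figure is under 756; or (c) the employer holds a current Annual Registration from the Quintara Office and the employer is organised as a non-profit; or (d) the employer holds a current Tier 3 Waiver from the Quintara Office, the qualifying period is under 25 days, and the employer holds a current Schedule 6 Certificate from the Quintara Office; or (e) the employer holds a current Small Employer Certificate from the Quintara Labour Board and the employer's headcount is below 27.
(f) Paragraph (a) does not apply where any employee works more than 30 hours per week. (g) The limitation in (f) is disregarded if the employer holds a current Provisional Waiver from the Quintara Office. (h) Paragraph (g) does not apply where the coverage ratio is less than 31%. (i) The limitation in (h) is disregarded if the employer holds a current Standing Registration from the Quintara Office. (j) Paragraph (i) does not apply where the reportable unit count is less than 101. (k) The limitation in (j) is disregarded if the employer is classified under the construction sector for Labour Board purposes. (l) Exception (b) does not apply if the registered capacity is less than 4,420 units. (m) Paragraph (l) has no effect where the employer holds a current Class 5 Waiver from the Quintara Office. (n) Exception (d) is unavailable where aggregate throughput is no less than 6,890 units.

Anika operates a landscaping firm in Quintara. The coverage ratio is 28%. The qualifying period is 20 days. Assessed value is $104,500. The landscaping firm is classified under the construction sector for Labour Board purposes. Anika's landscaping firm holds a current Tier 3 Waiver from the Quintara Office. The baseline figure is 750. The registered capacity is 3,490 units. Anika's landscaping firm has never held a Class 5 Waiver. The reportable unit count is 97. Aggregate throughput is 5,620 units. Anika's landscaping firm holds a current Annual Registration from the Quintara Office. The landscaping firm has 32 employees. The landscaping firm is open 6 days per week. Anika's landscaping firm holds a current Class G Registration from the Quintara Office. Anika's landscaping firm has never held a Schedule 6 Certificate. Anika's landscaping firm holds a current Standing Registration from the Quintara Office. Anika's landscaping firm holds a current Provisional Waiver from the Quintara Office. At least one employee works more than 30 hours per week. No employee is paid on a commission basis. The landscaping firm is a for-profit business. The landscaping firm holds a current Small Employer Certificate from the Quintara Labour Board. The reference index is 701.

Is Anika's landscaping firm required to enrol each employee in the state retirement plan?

Exception (a): no employee is paid on commission; the reference index is 701, below the 792 limit — every condition holds. Under paragraphs (f)–(k): (f) applies (at least one employee exceeds 30 hours/week), but is itself disapplied by (g): (g) operates against (f): a current Provisional Waiver is held. (h) would limit (g) — the coverage ratio is 28%, less than the 31% limit — but (i) sets (h) aside: (i) applies — a current Standing Registration is held. (j) would limit (i) — the reportable unit count is 97, less than the 101 limit — but (k) sets (j) aside: (k) operates against (j): the landscaping firm is classified under the construction sector. So (a) applies.
Exception (b) is satisfied on its face — a current Class G Registration is held; assessed value is $104,500, less than the $116,000 limit; the baseline figure is 750, under the 756 limit. However, paragraphs (l)–(m) must be considered: (l) operates — the registered capacity is 3,490 units, less than the 4,420 units limit. (m) does not operate here (the Class 5 Waiver is not current), so (l) stands. (b) is therefore removed.
Exception (c) does not apply: the employer is for-profit.
Exception (d) requires that the employer holds a current Schedule 6 Certificate from the Quintara Office; but there is no Schedule 6 Certificate in force, so (d) is unavailable.
Exception (e) does not apply: the employer's headcount is 32, not below 27.

No — exception (a) applies; Anika's landscaping firm is not required to enrol each employee in the state retirement plan.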